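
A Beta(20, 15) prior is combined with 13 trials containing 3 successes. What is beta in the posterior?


In conjugate updating:
beta_posterior = beta_prior + (n - k)
= 15 + (13 - 3)
= 15 + 10 = 25

25


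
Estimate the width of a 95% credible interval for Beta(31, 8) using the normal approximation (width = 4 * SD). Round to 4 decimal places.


For Beta(a,b): Var = ab/((a+b)^2(a+b+1))
Var = 0.0041, SD = 0.0638
Approximate 95% CI width = 4 * 0.0638 = 0.2554

0.2554


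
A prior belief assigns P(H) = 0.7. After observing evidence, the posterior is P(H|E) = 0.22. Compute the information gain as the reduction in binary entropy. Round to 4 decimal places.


H(prior) = -0.7*log2(0.7) - 0.3*log2(0.3)
= 0.8813
H(post) = -0.22*log2(0.22) - 0.78*log2(0.78)
= 0.7602
IG = 0.8813 - 0.7602 = 0.1211

0.1211


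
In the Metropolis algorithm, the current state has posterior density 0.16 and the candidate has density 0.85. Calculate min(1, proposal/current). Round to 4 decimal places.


Ratio = 0.85/0.16 = 5.3125
Acceptance probability = min(1, 5.3125)
= 1.0

1.0


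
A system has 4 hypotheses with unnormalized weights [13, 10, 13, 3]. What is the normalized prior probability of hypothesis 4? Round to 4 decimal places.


The normalized prior is the weight divided by the total.
Total weight = 39
P(H4) = 3 / 39 = 0.0769

0.0769


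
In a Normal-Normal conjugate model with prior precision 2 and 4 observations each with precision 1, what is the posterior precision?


Posterior precision = prior precision + n * observation precision
= 2 + 4 * 1
= 2 + 4 = 6

6


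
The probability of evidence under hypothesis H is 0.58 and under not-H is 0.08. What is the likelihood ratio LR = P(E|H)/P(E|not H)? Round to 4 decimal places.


LR = 0.58 / 0.08
= 7.25

7.25


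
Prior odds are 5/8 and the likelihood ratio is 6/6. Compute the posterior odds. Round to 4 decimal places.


Posterior odds = prior odds * likelihood ratio
= (5/8) * (6/6)
= 30 / 48
= 0.625

0.625


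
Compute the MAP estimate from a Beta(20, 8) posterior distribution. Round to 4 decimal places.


MAP = mode of Beta distribution
= (alpha - 1)/(alpha + beta - 2)
= (20-1)/(20+8-2)
= 19/26 = 0.7308

0.7308


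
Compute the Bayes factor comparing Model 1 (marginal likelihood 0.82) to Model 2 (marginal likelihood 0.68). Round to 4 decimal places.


BF12 = marginal likelihood of M1 / marginal likelihood of M2
= 0.82/0.68
= 1.2059

1.2059


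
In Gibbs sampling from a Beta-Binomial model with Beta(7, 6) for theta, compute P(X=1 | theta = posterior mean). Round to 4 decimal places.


Posterior mean = alpha/(alpha+beta) = 7/13 = 0.5385
P(X=1|theta=mean) = theta = 0.5385

0.5385


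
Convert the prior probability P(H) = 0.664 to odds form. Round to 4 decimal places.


P(not H) = 1 - 0.664 = 0.336
Odds = 0.664 / 0.336 = 1.9762

1.9762


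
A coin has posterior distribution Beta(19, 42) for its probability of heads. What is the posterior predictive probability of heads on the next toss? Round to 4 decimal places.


Posterior predictive = E[theta] = alpha/(alpha+beta)
= 19/61
= 0.3115

0.3115


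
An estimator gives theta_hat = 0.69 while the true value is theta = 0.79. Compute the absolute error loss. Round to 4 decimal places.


The absolute error loss is |theta_hat - theta|
= |0.69 - 0.79|
= 0.1

0.1


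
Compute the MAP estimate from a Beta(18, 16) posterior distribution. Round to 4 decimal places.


MAP = mode of Beta distribution
= (alpha - 1)/(alpha + beta - 2)
= (18-1)/(18+16-2)
= 17/32 = 0.5312

0.5312


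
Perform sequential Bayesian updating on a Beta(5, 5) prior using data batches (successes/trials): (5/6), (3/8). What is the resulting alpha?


Accumulate successes: 8
Posterior alpha = prior alpha + sum of successes
= 5 + 8 = 13

13


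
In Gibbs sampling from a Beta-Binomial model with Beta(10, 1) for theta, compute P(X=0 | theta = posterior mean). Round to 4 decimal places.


Posterior mean = alpha/(alpha+beta) = 10/11 = 0.9091
P(X=0|theta=mean) = 1 - theta = 0.0909

0.0909


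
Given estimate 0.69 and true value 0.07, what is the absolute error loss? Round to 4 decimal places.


Absolute error = |estimate - true|
= |0.62| = 0.62

0.62


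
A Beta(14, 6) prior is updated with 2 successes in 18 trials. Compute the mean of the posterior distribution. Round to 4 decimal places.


After update: Beta(16, 22)
Mean = 16 / (16 + 22) = 16 / 38
= 0.4211

0.4211


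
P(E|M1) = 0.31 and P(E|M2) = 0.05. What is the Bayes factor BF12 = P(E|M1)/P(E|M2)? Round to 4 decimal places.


Bayes factor BF12 = P(E|M1) / P(E|M2)
= 0.31 / 0.05
= 6.2

6.2


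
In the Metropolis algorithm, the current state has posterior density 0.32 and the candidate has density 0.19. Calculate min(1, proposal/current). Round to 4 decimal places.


Ratio = 0.19/0.32 = 0.5938
Acceptance probability = min(1, 0.5938)
= 0.5938

0.5938


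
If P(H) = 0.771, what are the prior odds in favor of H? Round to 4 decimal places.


Prior odds = P(H) / (1 - P(H))
= 0.771 / 0.229
= 3.3668

3.3668


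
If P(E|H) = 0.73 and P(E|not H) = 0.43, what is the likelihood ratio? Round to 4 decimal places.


Likelihood ratio = P(E|H) / P(E|not H)
= 0.73 / 0.43
= 1.6977

1.6977


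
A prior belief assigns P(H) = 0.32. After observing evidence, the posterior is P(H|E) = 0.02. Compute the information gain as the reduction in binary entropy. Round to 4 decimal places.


H(prior) = -0.32*log2(0.32) - 0.68*log2(0.68)
= 0.9044
H(post) = -0.02*log2(0.02) - 0.98*log2(0.98)
= 0.1414
IG = 0.9044 - 0.1414 = 0.7629

0.7629


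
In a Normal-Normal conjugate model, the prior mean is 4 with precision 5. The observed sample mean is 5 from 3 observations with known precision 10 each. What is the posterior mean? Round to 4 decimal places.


Posterior precision = tau0 + n*tau = 5 + 3*10 = 35
Posterior mean = (tau0*mu0 + n*tau*xbar) / posterior_precision
= (5*4 + 3*10*5) / 35
= 170 / 35 = 4.8571

4.8571


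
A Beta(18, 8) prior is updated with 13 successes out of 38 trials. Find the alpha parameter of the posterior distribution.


In the Beta-Binomial conjugate update:
alpha_post = alpha_prior + successes
= 18 + 13
= 31

31


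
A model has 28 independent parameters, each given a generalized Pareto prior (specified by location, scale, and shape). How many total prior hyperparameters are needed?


Each generalized Pareto prior needs 3 hyperparameters (location, scale, and shape).
Total = 3 * 28 = 84

84


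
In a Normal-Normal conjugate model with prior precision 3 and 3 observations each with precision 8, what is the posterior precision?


Posterior precision = prior precision + n * observation precision
= 3 + 3 * 8
= 3 + 24 = 27

27


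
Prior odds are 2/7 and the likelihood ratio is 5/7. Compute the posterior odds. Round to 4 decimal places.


Posterior odds = prior odds * likelihood ratio
= (2/7) * (5/7)
= 10 / 49
= 0.2041

0.2041


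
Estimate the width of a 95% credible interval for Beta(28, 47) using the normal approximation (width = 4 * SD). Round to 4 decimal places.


For Beta(a,b): Var = ab/((a+b)^2(a+b+1))
Var = 0.0031, SD = 0.0555
Approximate 95% CI width = 4 * 0.0555 = 0.2219

0.2219


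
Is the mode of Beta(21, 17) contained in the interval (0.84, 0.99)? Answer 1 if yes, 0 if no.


Mode = (a-1)/(a+b-2) = 20/36 = 0.5556
Interval: (0.84, 0.99)
Contains mode? 0

0


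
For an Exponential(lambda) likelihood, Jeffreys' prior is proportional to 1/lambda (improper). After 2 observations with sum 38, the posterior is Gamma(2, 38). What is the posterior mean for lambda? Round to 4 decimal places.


Posterior = Gamma(n, sum_x) = Gamma(2, 38)
Posterior mean = shape/rate = 2/38
= 0.0526

0.0526


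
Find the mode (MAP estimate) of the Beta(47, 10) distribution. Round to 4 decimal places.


For Beta(a,b) with a,b > 1:
Mode = (a-1)/(a+b-2) = (47-1)/(57-2)
= 46/55 = 0.8364

0.8364


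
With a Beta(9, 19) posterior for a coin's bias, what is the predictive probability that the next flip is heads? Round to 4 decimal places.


The predictive probability equals the posterior mean.
P(next = heads) = alpha / (alpha + beta)
= 9 / 28 = 0.3214

0.3214


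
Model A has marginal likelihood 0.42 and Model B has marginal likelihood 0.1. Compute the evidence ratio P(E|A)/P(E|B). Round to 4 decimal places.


Evidence ratio = P(E|A) / P(E|B)
= 0.42 / 0.1
= 4.2

4.2


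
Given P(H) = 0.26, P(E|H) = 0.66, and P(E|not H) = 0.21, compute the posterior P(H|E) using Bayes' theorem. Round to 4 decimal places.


By Bayes' theorem: P(H|E) = P(E|H)*P(H) / P(E)
P(E) = P(E|H)*P(H) + P(E|not H)*P(not H)
P(E) = 0.66*0.26 + 0.21*0.74 = 0.327
P(H|E) = 0.66*0.26 / 0.327 = 0.5248

0.5248


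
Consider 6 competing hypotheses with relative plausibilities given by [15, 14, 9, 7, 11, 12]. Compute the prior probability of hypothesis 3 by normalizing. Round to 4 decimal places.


Sum of weights = 15 + 14 + 9 + 7 + 11 + 12 = 68
Normalized prior for H3 = 9 / 68
= 0.1324

0.1324


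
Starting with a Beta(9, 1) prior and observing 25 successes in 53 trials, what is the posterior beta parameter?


Posterior beta = prior beta + failures
Failures = 53 - 25 = 28
beta_post = 1 + 28 = 29

29


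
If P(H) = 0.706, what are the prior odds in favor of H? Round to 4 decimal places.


Prior odds = P(H) / (1 - P(H))
= 0.706 / 0.294
= 2.4014

2.4014


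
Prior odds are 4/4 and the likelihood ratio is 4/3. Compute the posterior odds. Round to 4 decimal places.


Posterior odds = prior odds * likelihood ratio
= (4/4) * (4/3)
= 16 / 12
= 1.3333

1.3333


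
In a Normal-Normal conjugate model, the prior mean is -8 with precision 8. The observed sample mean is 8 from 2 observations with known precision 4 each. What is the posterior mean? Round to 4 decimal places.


Posterior precision = tau0 + n*tau = 8 + 2*4 = 16
Posterior mean = (tau0*mu0 + n*tau*xbar) / posterior_precision
= (8*-8 + 2*4*8) / 16
= 0 / 16 = 0.0

0.0


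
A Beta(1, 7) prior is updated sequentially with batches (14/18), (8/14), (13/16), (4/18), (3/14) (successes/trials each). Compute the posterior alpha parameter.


Sequential conjugate updating is equivalent to a single batch update.
Total successes across all batches = 42
alpha_posterior = alpha_prior + total_successes = 1 + 42
= 43

43


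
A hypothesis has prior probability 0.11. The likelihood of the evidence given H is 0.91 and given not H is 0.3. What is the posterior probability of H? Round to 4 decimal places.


Using Bayes' theorem:
P(E) = 0.11 * 0.91 + 0.89 * 0.3
P(E) = 0.3671
P(H|E) = (0.11 * 0.91) / 0.3671 = 0.2727

0.2727


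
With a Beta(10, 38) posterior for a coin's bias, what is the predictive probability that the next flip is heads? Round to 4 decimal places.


The predictive probability equals the posterior mean.
P(next = heads) = alpha / (alpha + beta)
= 10 / 48 = 0.2083

0.2083


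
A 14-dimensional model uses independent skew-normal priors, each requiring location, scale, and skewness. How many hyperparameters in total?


Per parameter: 3 (location, scale, and skewness).
Total = 14 * 3 = 42

42


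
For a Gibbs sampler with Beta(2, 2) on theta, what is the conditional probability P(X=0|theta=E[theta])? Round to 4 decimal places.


E[theta] = 2/(2+2) = 0.5
P(X=0|theta) = 1 - theta = 0.5

0.5


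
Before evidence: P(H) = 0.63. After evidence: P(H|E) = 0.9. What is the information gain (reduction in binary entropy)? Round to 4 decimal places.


Prior entropy = 0.9507
Posterior entropy = 0.469
Information gain = 0.9507 - 0.469 = 0.4817

0.4817


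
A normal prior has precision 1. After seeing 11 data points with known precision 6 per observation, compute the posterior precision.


In the conjugate normal model, precisions add:
tau_posterior = tau_prior + n * tau_data
= 1 + 11*6 = 67

67


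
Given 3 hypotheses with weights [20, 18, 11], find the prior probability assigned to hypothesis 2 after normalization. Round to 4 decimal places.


To normalize, divide each weight by the sum of all weights.
Sum = 49
Prior(H2) = 18/49 = 0.3673

0.3673


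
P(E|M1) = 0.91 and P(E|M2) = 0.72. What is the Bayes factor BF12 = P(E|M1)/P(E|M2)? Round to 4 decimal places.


Bayes factor BF12 = P(E|M1) / P(E|M2)
= 0.91 / 0.72
= 1.2639

1.2639


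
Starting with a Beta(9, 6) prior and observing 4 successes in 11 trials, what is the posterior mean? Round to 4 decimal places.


Posterior parameters: alpha = 9 + 4 = 13
beta = 6 + 7 = 13
Posterior mean = alpha / (alpha + beta) = 13 / 26
= 0.5

0.5


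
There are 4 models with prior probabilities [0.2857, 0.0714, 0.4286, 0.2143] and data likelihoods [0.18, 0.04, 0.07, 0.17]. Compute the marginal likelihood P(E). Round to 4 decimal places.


P(E) = sum over models of P(M_i) * P(E|M_i)
= 0.2857*0.18 + 0.0714*0.04 + 0.4286*0.07 + 0.2143*0.17
= 0.1207

0.1207


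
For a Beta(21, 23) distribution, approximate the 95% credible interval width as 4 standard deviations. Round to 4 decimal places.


Variance of Beta(a,b) = ab / ((a+b)^2 * (a+b+1))
= 21*23 / ((44)^2 * 45)
= 0.0055
SD = sqrt(0.0055) = 0.0745
Width = 4 * SD = 0.2978

0.2978


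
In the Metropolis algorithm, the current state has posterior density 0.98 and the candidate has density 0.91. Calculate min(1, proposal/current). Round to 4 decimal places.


Ratio = 0.91/0.98 = 0.9286
Acceptance probability = min(1, 0.9286)
= 0.9286

0.9286


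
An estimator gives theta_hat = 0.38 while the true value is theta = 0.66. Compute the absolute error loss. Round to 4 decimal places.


The absolute error loss is |theta_hat - theta|
= |0.38 - 0.66|
= 0.28

0.28


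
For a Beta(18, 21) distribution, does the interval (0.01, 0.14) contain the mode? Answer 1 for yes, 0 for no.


Mode of Beta(a,b) = (a-1)/(a+b-2)
= (18-1)/(18+21-2) = 0.4595
Check: 0.01 <= 0.4595 <= 0.14?
Result: 0

0


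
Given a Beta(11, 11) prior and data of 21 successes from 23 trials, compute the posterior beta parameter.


Number of failures = 23 - 21 = 2
Posterior beta = 11 + 2 = 13

13


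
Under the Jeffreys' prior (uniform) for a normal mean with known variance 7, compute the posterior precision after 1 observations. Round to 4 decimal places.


Prior precision = 0 (flat prior).
Post. prec. = 0 + n/var = 1/7 = 0.1429

0.1429


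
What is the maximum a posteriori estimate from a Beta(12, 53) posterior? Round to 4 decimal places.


The MAP estimate equals the mode of the distribution.
Mode of Beta(a,b) = (a-1)/(a+b-2)
= 11/63
= 0.1746

0.1746


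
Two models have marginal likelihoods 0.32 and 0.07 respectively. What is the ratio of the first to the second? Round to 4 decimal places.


Evidence ratio = 0.32 / 0.07
= 4.5714

4.5714


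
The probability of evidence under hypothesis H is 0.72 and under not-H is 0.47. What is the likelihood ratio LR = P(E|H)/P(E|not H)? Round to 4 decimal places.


LR = 0.72 / 0.47
= 1.5319

1.5319


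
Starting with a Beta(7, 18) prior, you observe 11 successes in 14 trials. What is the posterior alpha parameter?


For a Beta-Binomial conjugate model:
Posterior alpha = prior alpha + number of successes
= 7 + 11 = 18

18


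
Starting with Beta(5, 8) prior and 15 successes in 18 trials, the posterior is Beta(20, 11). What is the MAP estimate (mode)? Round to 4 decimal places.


The mode of Beta(a, b) when a > 1 and b > 1 is (a-1)/(a+b-2)
= (20 - 1) / (20 + 11 - 2)
= 19 / 29
= 0.6552

0.6552


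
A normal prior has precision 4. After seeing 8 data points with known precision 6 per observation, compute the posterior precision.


In the conjugate normal model, precisions add:
tau_posterior = tau_prior + n * tau_data
= 4 + 8*6 = 52

52


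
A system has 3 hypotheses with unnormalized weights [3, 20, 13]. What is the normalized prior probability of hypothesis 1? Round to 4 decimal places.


The normalized prior is the weight divided by the total.
Total weight = 36
P(H1) = 3 / 36 = 0.0833

0.0833


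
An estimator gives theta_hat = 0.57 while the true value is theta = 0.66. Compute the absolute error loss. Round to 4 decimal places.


The absolute error loss is |theta_hat - theta|
= |0.57 - 0.66|
= 0.09

0.09


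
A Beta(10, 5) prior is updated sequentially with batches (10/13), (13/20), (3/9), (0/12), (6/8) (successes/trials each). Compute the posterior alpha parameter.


Sequential conjugate updating is equivalent to a single batch update.
Total successes across all batches = 32
alpha_posterior = alpha_prior + total_successes = 10 + 32
= 42

42


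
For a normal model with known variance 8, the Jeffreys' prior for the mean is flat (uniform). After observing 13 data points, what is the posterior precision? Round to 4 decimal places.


Jeffreys' prior for normal mean (known variance) is flat.
Prior precision = 0.
Posterior precision = prior_prec + n/sigma^2 = 0 + 13/8
= 1.625

1.625


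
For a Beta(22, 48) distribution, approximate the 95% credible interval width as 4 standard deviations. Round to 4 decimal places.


Variance of Beta(a,b) = ab / ((a+b)^2 * (a+b+1))
= 22*48 / ((70)^2 * 71)
= 0.003
SD = sqrt(0.003) = 0.0551
Width = 4 * SD = 0.2204

0.2204


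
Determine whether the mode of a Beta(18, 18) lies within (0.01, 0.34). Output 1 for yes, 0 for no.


First find the mode: (a-1)/(a+b-2) = 0.5
Is 0.5 in (0.01, 0.34)? 0

0


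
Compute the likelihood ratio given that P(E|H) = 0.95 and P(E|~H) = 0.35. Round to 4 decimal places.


LR = P(E|H) / P(E|~H)
= 0.95 / 0.35 = 2.7143

2.7143


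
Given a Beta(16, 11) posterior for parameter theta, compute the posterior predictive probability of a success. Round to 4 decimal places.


For a Beta-Bernoulli model, the predictive probability is the mean:
P(success) = 16/(16+11) = 16/27 = 0.5926

0.5926


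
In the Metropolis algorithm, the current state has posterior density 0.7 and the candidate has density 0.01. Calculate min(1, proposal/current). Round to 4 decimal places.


Ratio = 0.01/0.7 = 0.0143
Acceptance probability = min(1, 0.0143)
= 0.0143

0.0143


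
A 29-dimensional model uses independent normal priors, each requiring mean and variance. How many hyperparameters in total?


Per parameter: 2 (mean and variance).
Total = 29 * 2 = 58

58


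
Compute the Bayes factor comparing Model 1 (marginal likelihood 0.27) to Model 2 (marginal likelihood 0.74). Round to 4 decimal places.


BF12 = marginal likelihood of M1 / marginal likelihood of M2
= 0.27/0.74
= 0.3649

0.3649


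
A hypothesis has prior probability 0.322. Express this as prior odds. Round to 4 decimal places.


Odds = P(H) / P(not H) = 0.322 / 0.678
= 0.4749

0.4749


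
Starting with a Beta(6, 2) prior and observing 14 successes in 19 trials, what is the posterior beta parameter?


Posterior beta = prior beta + failures
Failures = 19 - 14 = 5
beta_post = 2 + 5 = 7

7


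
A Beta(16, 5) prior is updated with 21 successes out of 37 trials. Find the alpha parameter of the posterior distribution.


In the Beta-Binomial conjugate update:
alpha_post = alpha_prior + successes
= 16 + 21
= 37

37


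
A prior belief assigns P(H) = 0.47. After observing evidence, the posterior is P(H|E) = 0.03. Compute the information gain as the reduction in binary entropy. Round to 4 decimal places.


H(prior) = -0.47*log2(0.47) - 0.53*log2(0.53)
= 0.9974
H(post) = -0.03*log2(0.03) - 0.97*log2(0.97)
= 0.1944
IG = 0.9974 - 0.1944 = 0.803

0.803


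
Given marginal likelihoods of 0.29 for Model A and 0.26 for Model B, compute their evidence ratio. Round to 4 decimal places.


Ratio = ML(A) / ML(B) = 0.29/0.26
= 1.1154

1.1154


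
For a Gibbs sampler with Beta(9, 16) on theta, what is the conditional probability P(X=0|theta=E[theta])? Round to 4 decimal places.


E[theta] = 9/(9+16) = 0.36
P(X=0|theta) = 1 - theta = 0.64

0.64


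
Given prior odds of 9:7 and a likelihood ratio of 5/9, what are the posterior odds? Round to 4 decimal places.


Posterior odds = prior odds * LR
Prior odds = 9/7 = 1.2857
LR = 5/9 = 0.5556
Posterior odds = 1.2857 * 0.5556 = 0.7143

0.7143


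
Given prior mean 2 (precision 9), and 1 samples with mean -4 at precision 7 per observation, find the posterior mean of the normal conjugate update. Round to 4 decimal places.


The posterior mean is a precision-weighted average of prior and data.
Post. prec. = 9 + 7 = 16
Post. mean = (18 + -28)/16 = -10/16 = -0.625

-0.625


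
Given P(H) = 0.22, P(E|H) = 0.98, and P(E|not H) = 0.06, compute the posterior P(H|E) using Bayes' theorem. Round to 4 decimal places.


By Bayes' theorem: P(H|E) = P(E|H)*P(H) / P(E)
P(E) = P(E|H)*P(H) + P(E|not H)*P(not H)
P(E) = 0.98*0.22 + 0.06*0.78 = 0.2624
P(H|E) = 0.98*0.22 / 0.2624 = 0.8216

0.8216


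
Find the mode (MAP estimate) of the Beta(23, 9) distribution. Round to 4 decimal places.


For Beta(a,b) with a,b > 1:
Mode = (a-1)/(a+b-2) = (23-1)/(32-2)
= 22/30 = 0.7333

0.7333


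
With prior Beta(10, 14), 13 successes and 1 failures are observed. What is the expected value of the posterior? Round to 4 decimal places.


Posterior = Beta(23, 15)
E[theta] = alpha/(alpha+beta)
= 23/38 = 0.6053

0.6053


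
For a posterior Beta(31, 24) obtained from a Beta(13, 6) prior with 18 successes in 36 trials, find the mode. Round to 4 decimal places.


Mode = (alpha - 1) / (alpha + beta - 2)
= 30 / 53
= 0.566

0.566


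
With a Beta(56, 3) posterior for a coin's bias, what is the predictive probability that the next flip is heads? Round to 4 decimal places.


The predictive probability equals the posterior mean.
P(next = heads) = alpha / (alpha + beta)
= 56 / 59 = 0.9492

0.9492


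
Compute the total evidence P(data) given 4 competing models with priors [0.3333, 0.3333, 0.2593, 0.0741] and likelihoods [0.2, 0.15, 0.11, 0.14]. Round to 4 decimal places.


Marginal likelihood = sum P(model_i) * P(data|model_i)
Model 1: 0.3333 * 0.2 = 0.0667
Model 2: 0.3333 * 0.15 = 0.05
Model 3: 0.2593 * 0.11 = 0.0285
Model 4: 0.0741 * 0.14 = 0.0104
Total = 0.1556

0.1556


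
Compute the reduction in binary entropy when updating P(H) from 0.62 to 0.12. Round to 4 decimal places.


H_before = -p*log2(p) - (1-p)*log2(1-p) for p=0.62: 0.958
H_after for p=0.12: 0.5294
Reduction = 0.958 - 0.5294 = 0.4287

0.4287


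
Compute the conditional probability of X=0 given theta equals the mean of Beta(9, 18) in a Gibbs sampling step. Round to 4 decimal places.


Mean of Beta(9, 18) = 0.3333
P(X=0 | theta=0.3333) = 0.6667

0.6667


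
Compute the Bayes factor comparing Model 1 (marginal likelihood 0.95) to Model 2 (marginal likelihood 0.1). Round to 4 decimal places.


BF12 = marginal likelihood of M1 / marginal likelihood of M2
= 0.95/0.1
= 9.5

9.5


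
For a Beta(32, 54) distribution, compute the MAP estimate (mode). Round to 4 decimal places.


MAP = mode = (a-1)/(a+b-2)
= (32-1)/(32+54-2)
= 31/84 = 0.369

0.369


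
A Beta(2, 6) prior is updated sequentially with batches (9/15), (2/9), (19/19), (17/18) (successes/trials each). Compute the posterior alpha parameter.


Sequential conjugate updating is equivalent to a single batch update.
Total successes across all batches = 47
alpha_posterior = alpha_prior + total_successes = 2 + 47
= 49

49


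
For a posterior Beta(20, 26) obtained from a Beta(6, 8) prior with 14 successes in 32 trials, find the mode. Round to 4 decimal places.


Mode = (alpha - 1) / (alpha + beta - 2)
= 19 / 44
= 0.4318

0.4318


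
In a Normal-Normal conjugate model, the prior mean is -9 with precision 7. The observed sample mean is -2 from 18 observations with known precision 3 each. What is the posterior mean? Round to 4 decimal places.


Posterior precision = tau0 + n*tau = 7 + 18*3 = 61
Posterior mean = (tau0*mu0 + n*tau*xbar) / posterior_precision
= (7*-9 + 18*3*-2) / 61
= -171 / 61 = -2.8033

-2.8033


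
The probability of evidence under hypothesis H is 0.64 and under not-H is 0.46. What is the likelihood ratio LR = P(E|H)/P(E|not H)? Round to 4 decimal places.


LR = 0.64 / 0.46
= 1.3913

1.3913


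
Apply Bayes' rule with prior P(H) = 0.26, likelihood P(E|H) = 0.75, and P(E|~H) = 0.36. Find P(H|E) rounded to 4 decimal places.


Step 1: Compute marginal P(E) = P(E|H)P(H) + P(E|~H)P(~H)
= 0.75*0.26 + 0.36*0.74 = 0.4614
Step 2: P(H|E) = P(E|H)P(H)/P(E) = 0.195/0.4614
= 0.4226

0.4226


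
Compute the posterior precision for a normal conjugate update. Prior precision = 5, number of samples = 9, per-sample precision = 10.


tau_post = tau_0 + n * tau
= 5 + 9 * 10 = 95

95


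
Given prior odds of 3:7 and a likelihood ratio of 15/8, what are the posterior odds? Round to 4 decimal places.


Posterior odds = prior odds * LR
Prior odds = 3/7 = 0.4286
LR = 15/8 = 1.875
Posterior odds = 0.4286 * 1.875 = 0.8036

0.8036


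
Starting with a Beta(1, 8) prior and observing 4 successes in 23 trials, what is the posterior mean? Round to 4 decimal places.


Posterior parameters: alpha = 1 + 4 = 5
beta = 8 + 19 = 27
Posterior mean = alpha / (alpha + beta) = 5 / 32
= 0.1562

0.1562


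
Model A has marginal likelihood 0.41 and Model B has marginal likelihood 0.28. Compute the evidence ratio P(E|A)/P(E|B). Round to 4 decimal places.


Evidence ratio = P(E|A) / P(E|B)
= 0.41 / 0.28
= 1.4643

1.4643


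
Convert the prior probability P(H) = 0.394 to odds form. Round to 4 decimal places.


P(not H) = 1 - 0.394 = 0.606
Odds = 0.394 / 0.606 = 0.6502

0.6502


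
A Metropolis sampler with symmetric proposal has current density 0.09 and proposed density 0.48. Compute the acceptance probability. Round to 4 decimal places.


For symmetric proposals, acceptance = min(1, pi(x*)/pi(x))
= min(1, 0.48/0.09)
= min(1, 5.3333) = 1.0

1.0


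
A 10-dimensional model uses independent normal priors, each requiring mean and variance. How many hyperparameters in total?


Per parameter: 2 (mean and variance).
Total = 10 * 2 = 20

20


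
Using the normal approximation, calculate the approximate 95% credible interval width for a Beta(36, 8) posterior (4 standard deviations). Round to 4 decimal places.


Var(Beta) = 36*8/(44^2 * 45) = 0.0033
SD = 0.0575
Width ~ 4*SD = 0.23

0.23


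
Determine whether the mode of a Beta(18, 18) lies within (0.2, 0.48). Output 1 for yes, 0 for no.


First find the mode: (a-1)/(a+b-2) = 0.5
Is 0.5 in (0.2, 0.48)? 0

0


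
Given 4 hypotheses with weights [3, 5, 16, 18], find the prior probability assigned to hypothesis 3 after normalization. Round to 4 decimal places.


To normalize, divide each weight by the sum of all weights.
Sum = 42
Prior(H3) = 16/42 = 0.381

0.381


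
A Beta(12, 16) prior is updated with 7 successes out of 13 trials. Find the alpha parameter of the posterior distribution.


In the Beta-Binomial conjugate update:
alpha_post = alpha_prior + successes
= 12 + 7
= 19

19


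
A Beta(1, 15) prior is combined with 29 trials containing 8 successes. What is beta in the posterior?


In conjugate updating:
beta_posterior = beta_prior + (n - k)
= 15 + (29 - 8)
= 15 + 21 = 36

36


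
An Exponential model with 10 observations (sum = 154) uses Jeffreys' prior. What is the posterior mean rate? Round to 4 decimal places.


Posterior Gamma(10, 154)
E[lambda] = 10/154 = 0.0649

0.0649


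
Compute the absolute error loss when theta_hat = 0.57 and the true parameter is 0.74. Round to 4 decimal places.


L = |theta_hat - theta_true|
= |0.57 - 0.74| = 0.17

0.17


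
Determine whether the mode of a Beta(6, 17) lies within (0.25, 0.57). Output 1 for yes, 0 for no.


First find the mode: (a-1)/(a+b-2) = 0.2381
Is 0.2381 in (0.25, 0.57)? 0

0


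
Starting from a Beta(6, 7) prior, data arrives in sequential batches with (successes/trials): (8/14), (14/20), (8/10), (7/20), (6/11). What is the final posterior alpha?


In sequential Bayesian updating, we sum all successes.
Total successes = 43
Final alpha = 6 + 43 = 49

49


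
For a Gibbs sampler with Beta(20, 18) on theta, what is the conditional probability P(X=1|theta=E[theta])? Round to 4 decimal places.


E[theta] = 20/(20+18) = 0.5263
P(X=1|theta) = theta = 0.5263

0.5263


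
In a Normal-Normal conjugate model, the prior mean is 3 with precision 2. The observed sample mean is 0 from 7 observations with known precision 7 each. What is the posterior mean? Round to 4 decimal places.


Posterior precision = tau0 + n*tau = 2 + 7*7 = 51
Posterior mean = (tau0*mu0 + n*tau*xbar) / posterior_precision
= (2*3 + 7*7*0) / 51
= 6 / 51 = 0.1176

0.1176


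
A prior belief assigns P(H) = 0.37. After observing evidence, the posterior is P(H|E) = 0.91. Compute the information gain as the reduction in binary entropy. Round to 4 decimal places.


H(prior) = -0.37*log2(0.37) - 0.63*log2(0.63)
= 0.9507
H(post) = -0.91*log2(0.91) - 0.09*log2(0.09)
= 0.4365
IG = 0.9507 - 0.4365 = 0.5142

0.5142


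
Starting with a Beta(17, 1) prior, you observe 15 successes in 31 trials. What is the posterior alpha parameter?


For a Beta-Binomial conjugate model:
Posterior alpha = prior alpha + number of successes
= 17 + 15 = 32

32


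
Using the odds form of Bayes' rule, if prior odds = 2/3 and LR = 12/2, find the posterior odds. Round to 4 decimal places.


Bayes' rule in odds form: posterior odds = prior odds * LR
= (2 * 12) / (3 * 2)
= 24/6 = 4.0

4.0


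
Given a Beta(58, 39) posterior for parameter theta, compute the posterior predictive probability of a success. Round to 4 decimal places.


For a Beta-Bernoulli model, the predictive probability is the mean:
P(success) = 58/(58+39) = 58/97 = 0.5979

0.5979


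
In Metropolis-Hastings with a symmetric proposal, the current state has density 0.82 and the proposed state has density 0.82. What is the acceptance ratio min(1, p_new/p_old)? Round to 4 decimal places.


Ratio = p_new / p_old = 0.82 / 0.82 = 1.0
Acceptance = min(1, 1.0) = 1.0

1.0


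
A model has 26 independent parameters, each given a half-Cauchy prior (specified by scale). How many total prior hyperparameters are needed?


Each half-Cauchy prior needs 1 hyperparameter (scale).
Total = 1 * 26 = 26

26


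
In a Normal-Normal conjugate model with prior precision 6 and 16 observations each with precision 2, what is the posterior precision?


Posterior precision = prior precision + n * observation precision
= 6 + 16 * 2
= 6 + 32 = 38

38


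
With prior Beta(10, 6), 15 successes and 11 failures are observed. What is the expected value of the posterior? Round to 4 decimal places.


Posterior = Beta(25, 17)
E[theta] = alpha/(alpha+beta)
= 25/42 = 0.5952

0.5952


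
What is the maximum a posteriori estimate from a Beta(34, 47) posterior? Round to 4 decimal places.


The MAP estimate equals the mode of the distribution.
Mode of Beta(a,b) = (a-1)/(a+b-2)
= 33/79
= 0.4177

0.4177


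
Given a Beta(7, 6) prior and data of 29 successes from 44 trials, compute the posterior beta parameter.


Number of failures = 44 - 29 = 15
Posterior beta = 6 + 15 = 21

21


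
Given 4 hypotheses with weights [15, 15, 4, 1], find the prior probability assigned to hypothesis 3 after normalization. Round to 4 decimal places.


To normalize, divide each weight by the sum of all weights.
Sum = 35
Prior(H3) = 4/35 = 0.1143

0.1143


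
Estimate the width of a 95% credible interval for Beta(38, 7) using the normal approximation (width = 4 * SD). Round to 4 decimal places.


For Beta(a,b): Var = ab/((a+b)^2(a+b+1))
Var = 0.0029, SD = 0.0534
Approximate 95% CI width = 4 * 0.0534 = 0.2138

0.2138


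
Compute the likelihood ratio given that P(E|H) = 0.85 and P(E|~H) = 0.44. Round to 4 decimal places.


LR = P(E|H) / P(E|~H)
= 0.85 / 0.44 = 1.9318

1.9318


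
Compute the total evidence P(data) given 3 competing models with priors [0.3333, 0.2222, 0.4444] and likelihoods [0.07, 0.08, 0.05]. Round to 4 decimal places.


Marginal likelihood = sum P(model_i) * P(data|model_i)
Model 1: 0.3333 * 0.07 = 0.0233
Model 2: 0.2222 * 0.08 = 0.0178
Model 3: 0.4444 * 0.05 = 0.0222
Total = 0.0633

0.0633


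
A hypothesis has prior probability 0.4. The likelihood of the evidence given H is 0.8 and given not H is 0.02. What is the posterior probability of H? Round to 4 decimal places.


Using Bayes' theorem:
P(E) = 0.4 * 0.8 + 0.6 * 0.02
P(E) = 0.332
P(H|E) = (0.4 * 0.8) / 0.332 = 0.9639

0.9639


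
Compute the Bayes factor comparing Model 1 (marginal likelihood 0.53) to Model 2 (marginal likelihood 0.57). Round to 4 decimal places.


BF12 = marginal likelihood of M1 / marginal likelihood of M2
= 0.53/0.57
= 0.9298

0.9298


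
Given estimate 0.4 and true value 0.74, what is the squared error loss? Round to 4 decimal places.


Squared error = (estimate - true)^2
Difference = -0.34
Loss = -0.34^2 = 0.1156

0.1156


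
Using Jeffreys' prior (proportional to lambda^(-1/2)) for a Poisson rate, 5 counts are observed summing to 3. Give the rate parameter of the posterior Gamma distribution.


Conjugate update: Gamma(prior_shape + S, prior_rate + n).
Prior shape = 0.5, prior rate = 0.
Posterior rate = 0 + n = 5

5.0


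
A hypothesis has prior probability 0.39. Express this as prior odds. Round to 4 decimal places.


Odds = P(H) / P(not H) = 0.39 / 0.61
= 0.6393

0.6393


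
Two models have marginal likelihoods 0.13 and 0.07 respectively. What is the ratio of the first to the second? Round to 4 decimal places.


Evidence ratio = 0.13 / 0.07
= 1.8571

1.8571


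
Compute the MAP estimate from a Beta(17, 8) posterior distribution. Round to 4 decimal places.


MAP = mode of Beta distribution
= (alpha - 1)/(alpha + beta - 2)
= (17-1)/(17+8-2)
= 16/23 = 0.6957

0.6957


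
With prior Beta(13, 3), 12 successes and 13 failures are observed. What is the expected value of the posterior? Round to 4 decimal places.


Posterior = Beta(25, 16)
E[theta] = alpha/(alpha+beta)
= 25/41 = 0.6098

0.6098


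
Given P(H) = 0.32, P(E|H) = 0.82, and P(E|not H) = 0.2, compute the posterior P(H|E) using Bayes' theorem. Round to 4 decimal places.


By Bayes' theorem: P(H|E) = P(E|H)*P(H) / P(E)
P(E) = P(E|H)*P(H) + P(E|not H)*P(not H)
P(E) = 0.82*0.32 + 0.2*0.68 = 0.3984
P(H|E) = 0.82*0.32 / 0.3984 = 0.6586

0.6586


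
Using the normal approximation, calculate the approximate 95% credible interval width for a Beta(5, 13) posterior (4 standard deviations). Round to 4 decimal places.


Var(Beta) = 5*13/(18^2 * 19) = 0.0106
SD = 0.1028
Width ~ 4*SD = 0.411

0.411


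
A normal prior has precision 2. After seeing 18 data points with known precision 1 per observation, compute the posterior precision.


In the conjugate normal model, precisions add:
tau_posterior = tau_prior + n * tau_data
= 2 + 18*1 = 20

20


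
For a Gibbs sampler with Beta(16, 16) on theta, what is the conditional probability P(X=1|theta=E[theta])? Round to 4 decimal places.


E[theta] = 16/(16+16) = 0.5
P(X=1|theta) = theta = 0.5

0.5


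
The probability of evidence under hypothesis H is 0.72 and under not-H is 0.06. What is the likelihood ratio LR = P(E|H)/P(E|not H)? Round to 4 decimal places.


LR = 0.72 / 0.06
= 12.0

12.0


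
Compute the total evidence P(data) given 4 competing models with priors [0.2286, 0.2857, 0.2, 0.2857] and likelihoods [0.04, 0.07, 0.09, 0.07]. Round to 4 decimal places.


Marginal likelihood = sum P(model_i) * P(data|model_i)
Model 1: 0.2286 * 0.04 = 0.0091
Model 2: 0.2857 * 0.07 = 0.02
Model 3: 0.2 * 0.09 = 0.018
Model 4: 0.2857 * 0.07 = 0.02
Total = 0.0671

0.0671


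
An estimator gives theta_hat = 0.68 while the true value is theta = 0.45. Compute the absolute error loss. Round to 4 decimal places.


The absolute error loss is |theta_hat - theta|
= |0.68 - 0.45|
= 0.23

0.23


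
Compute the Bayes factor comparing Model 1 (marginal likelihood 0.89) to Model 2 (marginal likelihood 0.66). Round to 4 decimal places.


BF12 = marginal likelihood of M1 / marginal likelihood of M2
= 0.89/0.66
= 1.3485

1.3485


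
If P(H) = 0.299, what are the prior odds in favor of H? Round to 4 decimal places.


Prior odds = P(H) / (1 - P(H))
= 0.299 / 0.701
= 0.4265

0.4265


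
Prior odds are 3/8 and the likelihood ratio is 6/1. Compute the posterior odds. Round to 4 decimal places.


Posterior odds = prior odds * likelihood ratio
= (3/8) * (6/1)
= 18 / 8
= 2.25

2.25


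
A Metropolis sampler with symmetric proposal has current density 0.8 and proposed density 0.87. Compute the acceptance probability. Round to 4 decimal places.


For symmetric proposals, acceptance = min(1, pi(x*)/pi(x))
= min(1, 0.87/0.8)
= min(1, 1.0875) = 1.0

1.0


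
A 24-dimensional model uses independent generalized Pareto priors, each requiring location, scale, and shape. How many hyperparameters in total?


Per parameter: 3 (location, scale, and shape).
Total = 24 * 3 = 72

72


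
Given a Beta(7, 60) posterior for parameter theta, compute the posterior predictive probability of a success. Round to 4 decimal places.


For a Beta-Bernoulli model, the predictive probability is the mean:
P(success) = 7/(7+60) = 7/67 = 0.1045

0.1045


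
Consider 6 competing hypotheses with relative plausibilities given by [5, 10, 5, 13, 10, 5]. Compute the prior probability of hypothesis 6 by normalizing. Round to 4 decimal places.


Sum of weights = 5 + 10 + 5 + 13 + 10 + 5 = 48
Normalized prior for H6 = 5 / 48
= 0.1042

0.1042


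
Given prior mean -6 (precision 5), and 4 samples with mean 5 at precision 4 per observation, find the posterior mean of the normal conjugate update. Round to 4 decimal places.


The posterior mean is a precision-weighted average of prior and data.
Post. prec. = 5 + 16 = 21
Post. mean = (-30 + 80)/21 = 50/21 = 2.381

2.381


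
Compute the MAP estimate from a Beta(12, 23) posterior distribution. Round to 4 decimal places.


MAP = mode of Beta distribution
= (alpha - 1)/(alpha + beta - 2)
= (12-1)/(12+23-2)
= 11/33 = 0.3333

0.3333


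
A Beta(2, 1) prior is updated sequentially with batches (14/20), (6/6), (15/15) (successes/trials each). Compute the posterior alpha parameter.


Sequential conjugate updating is equivalent to a single batch update.
Total successes across all batches = 35
alpha_posterior = alpha_prior + total_successes = 2 + 35
= 37

37


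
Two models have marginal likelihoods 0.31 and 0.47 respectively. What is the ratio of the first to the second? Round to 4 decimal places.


Evidence ratio = 0.31 / 0.47
= 0.6596

0.6596


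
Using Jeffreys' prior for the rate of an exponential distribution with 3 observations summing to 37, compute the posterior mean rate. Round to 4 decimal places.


Jeffreys' prior leads to posterior Gamma(3, 37).
Mean = 3/37 = 0.0811

0.0811


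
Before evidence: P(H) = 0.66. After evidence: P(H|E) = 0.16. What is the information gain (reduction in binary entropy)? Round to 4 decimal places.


Prior entropy = 0.9248
Posterior entropy = 0.6343
Information gain = 0.9248 - 0.6343 = 0.2905

0.2905


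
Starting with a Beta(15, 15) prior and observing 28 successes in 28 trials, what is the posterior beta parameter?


Posterior beta = prior beta + failures
Failures = 28 - 28 = 0
beta_post = 15 + 0 = 15

15


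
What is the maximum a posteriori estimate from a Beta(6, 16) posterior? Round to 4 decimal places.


The MAP estimate equals the mode of the distribution.
Mode of Beta(a,b) = (a-1)/(a+b-2)
= 5/20
= 0.25

0.25


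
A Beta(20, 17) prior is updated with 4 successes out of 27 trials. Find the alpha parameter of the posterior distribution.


In the Beta-Binomial conjugate update:
alpha_post = alpha_prior + successes
= 20 + 4
= 24

24
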